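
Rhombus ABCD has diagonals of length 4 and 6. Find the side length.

In a rhombus, the diagonals bisect each other perpendicularly, creating four congruent right triangles.
Each triangle has legs 2 (half of 4) and 3 (half of 6).
The hypotenuse of each right triangle is a side of the rhombus:
side = sqrt(2^2 + 3^2) = sqrt(13)

sqrt(13)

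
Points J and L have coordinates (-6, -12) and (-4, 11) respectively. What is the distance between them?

d = sqrt((2)^2 + (23)^2) = sqrt(533)

sqrt(533)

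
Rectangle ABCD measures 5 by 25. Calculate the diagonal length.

A rectangle's diagonal splits it into two right triangles, with the diagonal as the hypotenuse.
By the Pythagorean theorem, d^2 = 5^2 + 25^2 = 650.
Therefore d = sqrt(650) = 5*sqrt(26).

5*sqrt(26)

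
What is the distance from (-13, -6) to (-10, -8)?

d = sqrt((3)^2 + (-2)^2) = sqrt(13)

sqrt(13)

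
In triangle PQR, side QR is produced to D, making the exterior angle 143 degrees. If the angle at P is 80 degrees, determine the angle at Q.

angle Q = 143 - 80 = 63 degrees (exterior angle theorem).

63 degrees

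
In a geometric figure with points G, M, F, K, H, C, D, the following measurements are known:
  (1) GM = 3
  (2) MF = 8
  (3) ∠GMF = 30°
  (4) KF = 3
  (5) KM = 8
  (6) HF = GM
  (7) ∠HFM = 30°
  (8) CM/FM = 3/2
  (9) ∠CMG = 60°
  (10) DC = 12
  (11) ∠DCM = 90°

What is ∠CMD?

From the given relations: CM = 3/2·FM = 3/2·8 = 12.
Step 1: By the law of cosines on triangle MCD: MD² = 12² + 12² − 2·12·12·cos(90°) = 288, so MD = 12·√2.
Step 2: By the inverse law of cosines on triangle CMD: cos(∠CMD) = (12² + (12·√2)² − 12²) / (2·12·12·√2) = 288/407.29 = 0.7071, so ∠CMD = 45°.

Therefore, the measure of angle ∠CMD = 45°.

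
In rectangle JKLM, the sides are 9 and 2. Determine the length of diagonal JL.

d = sqrt(9^2 + 2^2) = sqrt(85)

sqrt(85)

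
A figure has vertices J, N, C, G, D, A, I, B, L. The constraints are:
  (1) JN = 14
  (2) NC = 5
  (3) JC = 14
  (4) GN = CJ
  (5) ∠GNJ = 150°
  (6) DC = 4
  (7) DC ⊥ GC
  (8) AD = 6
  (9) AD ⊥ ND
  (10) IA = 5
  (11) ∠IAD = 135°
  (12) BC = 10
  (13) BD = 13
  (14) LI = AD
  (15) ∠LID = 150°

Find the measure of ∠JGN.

From the given relations: GN = CJ = 14.
Step 1: By the law of cosines on triangle GNJ: GJ² = 14² + 14² − 2·14·14·cos(150°) = 731.48, so GJ ≈ 27.05.
Step 2: By the inverse law of cosines on triangle JGN: cos(∠JGN) = (27.05² + 14² − 14²) / (2·27.05·14) = 731.48/757.29 = 0.9659, so ∠JGN = 15°.

Therefore, the measure of angle ∠JGN = 15°.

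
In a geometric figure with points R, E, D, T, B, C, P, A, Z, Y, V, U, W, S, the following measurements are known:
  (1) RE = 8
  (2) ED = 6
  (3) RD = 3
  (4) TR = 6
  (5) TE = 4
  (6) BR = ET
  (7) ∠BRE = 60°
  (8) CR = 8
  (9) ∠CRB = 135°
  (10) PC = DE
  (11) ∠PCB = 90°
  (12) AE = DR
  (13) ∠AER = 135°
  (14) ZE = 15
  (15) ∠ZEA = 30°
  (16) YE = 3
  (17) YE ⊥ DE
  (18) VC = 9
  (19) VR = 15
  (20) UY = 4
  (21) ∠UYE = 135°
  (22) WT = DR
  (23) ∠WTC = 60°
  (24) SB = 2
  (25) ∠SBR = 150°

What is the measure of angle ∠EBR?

From the given relations: BR = ET = 4.
Step 1: By the law of cosines on triangle BRE: BE² = 4² + 8² − 2·4·8·cos(60°) = 48, so BE = 4·√3.
Step 2: By the inverse law of cosines on triangle EBR: cos(∠EBR) = ((4·√3)² + 4² − 8²) / (2·4·√3·4) = 0/55.43 = 0, so ∠EBR = 90°.

Therefore, the measure of angle ∠EBR = 90°.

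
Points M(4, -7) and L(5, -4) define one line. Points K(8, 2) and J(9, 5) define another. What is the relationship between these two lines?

Slope of line 1: m1 = (-4 - -7)/(5 - 4) = 3/1 = 3
Slope of line 2: m2 = (5 - 2)/(9 - 8) = 3/1 = 3
Since m1 = m2 = 3, the lines are parallel.

Parallel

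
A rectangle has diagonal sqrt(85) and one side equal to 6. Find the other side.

b = sqrt(d^2 - a^2) = sqrt(85 - 36) = sqrt(49) = 7

7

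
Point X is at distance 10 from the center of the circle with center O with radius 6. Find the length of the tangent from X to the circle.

The tangent, radius, and line from the external point to the center form a right triangle.
The right angle is where the tangent meets the radius.
By the Pythagorean theorem: tangent² + 6² = 10²
tangent² = 100 - 36 = 64
tangent = 8

8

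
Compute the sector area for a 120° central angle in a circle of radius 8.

The full circle has area πr² = π(8)² = 64*pi.
The sector covers 120° out of 360°, a fraction of 1/3.
Sector area = 64*pi × 1/3 = 64*pi/3.

64*pi/3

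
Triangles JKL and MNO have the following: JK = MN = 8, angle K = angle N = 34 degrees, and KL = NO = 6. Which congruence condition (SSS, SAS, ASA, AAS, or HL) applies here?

The given information matches SAS: Two pairs of corresponding sides and the included angle are equal (Side-Angle-Side).

SAS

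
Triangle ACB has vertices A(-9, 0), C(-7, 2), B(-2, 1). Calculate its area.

Using the Shoelace formula for a triangle:
Area = (1/2)|x0(y1 - y2) + x1(y2 - y0) + x2(y0 - y1)|
Area = (1/2)|-9(2 - 1) + -7(1 - 0) + -2(0 - 2)|
Area = (1/2)|-9 + -7 + 4|
Area = (1/2)|-12|
Area = (1/2)(12)
Area = 6

6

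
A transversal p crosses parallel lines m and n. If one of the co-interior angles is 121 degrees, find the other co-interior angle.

Co-interior (same-side interior) angles are between the parallel lines on the same side of the transversal.
Unlike corresponding or alternate interior angles, they are supplementary rather than equal.
So the angle = 180 - 121 = 59 degrees.

59 degrees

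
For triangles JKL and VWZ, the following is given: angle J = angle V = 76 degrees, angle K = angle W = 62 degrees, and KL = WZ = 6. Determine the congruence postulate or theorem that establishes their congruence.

The given information matches AAS: Two pairs of corresponding angles and a non-included side are equal (Angle-Angle-Side).

AAS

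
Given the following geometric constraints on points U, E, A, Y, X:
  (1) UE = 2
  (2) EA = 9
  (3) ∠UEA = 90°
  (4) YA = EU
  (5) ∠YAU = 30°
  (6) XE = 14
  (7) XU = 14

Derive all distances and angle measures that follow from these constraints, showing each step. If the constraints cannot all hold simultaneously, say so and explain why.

The constraints are consistent.

From the given relations:
  YA = EU = 2

Step 1: From UE = 2, EA = 9, and ∠UEA = 90°, by the law of cosines:
  UA² = UE² + EA² - 2·UE·EA·cos(90°) = 4 + 81 - 0 = 85
  UA = √85

Step 2: From UE = 2, UX = 14, EX = 14, by the inverse law of cosines:
  cos(∠EUX) = (UE² + UX² - EX²) / (2·UE·UX)
  ∠EUX = 85.9°

Step 3: From EU = 2, EX = 14, UX = 14, by the inverse law of cosines:
  cos(∠UEX) = (EU² + EX² - UX²) / (2·EU·EX)
  ∠UEX = 85.9°

Step 4: From XE = 14, XU = 14, EU = 2, by the inverse law of cosines:
  cos(∠EXU) = (XE² + XU² - EU²) / (2·XE·XU)
  ∠EXU = 8.19°

Step 5: From UA = √85, AY = 2, and ∠UAY = 30°, by the law of cosines:
  UY² = UA² + AY² - 2·UA·AY·cos(30°) = 85 + 4 - 31.94 = 57.06
  UY ≈ 7.55

Step 6: From UA = √85, UE = 2, AE = 9, by the inverse law of cosines:
  cos(∠AUE) = (UA² + UE² - AE²) / (2·UA·UE)
  ∠AUE = 77.47°

Step 7: From AE = 9, AU = √85, EU = 2, by the inverse law of cosines:
  cos(∠EAU) = (AE² + AU² - EU²) / (2·AE·AU)
  ∠EAU = 12.53°

Step 8: From UA = √85, UY = 7.55, AY = 2, by the inverse law of cosines:
  cos(∠AUY) = (UA² + UY² - AY²) / (2·UA·UY)
  ∠AUY = 7.61°

Step 9: From YA = 2, YU = 7.55, AU = √85, by the inverse law of cosines:
  cos(∠AYU) = (YA² + YU² - AU²) / (2·YA·YU)
  ∠AYU = 142.39°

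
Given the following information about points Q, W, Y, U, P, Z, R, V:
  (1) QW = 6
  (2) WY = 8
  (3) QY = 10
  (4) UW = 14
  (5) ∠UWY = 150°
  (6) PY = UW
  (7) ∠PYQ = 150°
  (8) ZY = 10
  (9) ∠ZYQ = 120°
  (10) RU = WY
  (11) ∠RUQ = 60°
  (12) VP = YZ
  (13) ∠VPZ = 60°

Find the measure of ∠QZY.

Step 1: By the law of cosines on triangle ZYQ: ZQ² = 10² + 10² − 2·10·10·cos(120°) = 300, so ZQ = 10·√3.
Step 2: By the inverse law of cosines on triangle QZY: cos(∠QZY) = ((10·√3)² + 10² − 10²) / (2·10·√3·10) = 300/346.41 = 0.866, so ∠QZY = 30°.

Therefore, the measure of angle ∠QZY = 30°.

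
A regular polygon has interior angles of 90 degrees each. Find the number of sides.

The exterior angle is the supplement of the interior angle: 180 - 90 = 90 degrees.
Since the exterior angles of any convex polygon sum to 360 degrees, the number of sides is 360 / 90 = 4.

4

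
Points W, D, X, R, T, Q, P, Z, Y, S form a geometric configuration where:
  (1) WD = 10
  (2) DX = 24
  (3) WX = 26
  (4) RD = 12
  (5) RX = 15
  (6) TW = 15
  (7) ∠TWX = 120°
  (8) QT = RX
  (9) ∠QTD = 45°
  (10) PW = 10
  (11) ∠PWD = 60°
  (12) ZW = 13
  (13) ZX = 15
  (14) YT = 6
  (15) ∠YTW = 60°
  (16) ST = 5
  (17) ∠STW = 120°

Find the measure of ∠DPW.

Step 1: By the law of cosines on triangle PWD: PD² = 10² + 10² − 2·10·10·cos(60°) = 100, so PD = 10.
Step 2: By the inverse law of cosines on triangle DPW: cos(∠DPW) = (10² + 10² − 10²) / (2·10·10) = 100/200 = 0.5, so ∠DPW = 60°.

Therefore, the measure of angle ∠DPW = 60°.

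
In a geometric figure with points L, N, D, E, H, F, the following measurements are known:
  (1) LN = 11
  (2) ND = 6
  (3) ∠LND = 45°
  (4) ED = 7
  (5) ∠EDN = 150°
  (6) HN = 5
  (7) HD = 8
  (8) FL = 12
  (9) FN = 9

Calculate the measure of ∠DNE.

Step 1: By the law of cosines on triangle NDE: NE² = 6² + 7² − 2·6·7·cos(150°) = 157.75, so NE ≈ 12.56.
Step 2: By the inverse law of cosines on triangle DNE: cos(∠DNE) = (6² + 12.56² − 7²) / (2·6·12.56) = 144.75/150.72 = 0.9604, so ∠DNE = 16.18°.

Therefore, the measure of angle ∠DNE = 16.18°.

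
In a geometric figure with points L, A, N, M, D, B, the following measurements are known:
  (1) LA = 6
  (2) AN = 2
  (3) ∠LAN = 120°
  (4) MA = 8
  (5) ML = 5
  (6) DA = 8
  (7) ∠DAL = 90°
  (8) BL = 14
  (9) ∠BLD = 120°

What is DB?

Step 1: By the law of cosines on triangle LAD: LD² = 6² + 8² − 2·6·8·cos(90°) = 100, so LD = 10.
Step 2: By the law of cosines on triangle DLB: DB² = 10² + 14² − 2·10·14·cos(120°) = 436, so DB = 2·√109.

Therefore, the length of DB = 2·√109.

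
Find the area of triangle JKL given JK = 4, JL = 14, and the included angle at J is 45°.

Area = (1/2) * JK * JL * sin(J)
Area = (1/2) * 4 * 14 * sin(45°)
Area = (1/2) * 4 * 14 * sqrt(2)/2
Area = 14*sqrt(2)

14*sqrt(2)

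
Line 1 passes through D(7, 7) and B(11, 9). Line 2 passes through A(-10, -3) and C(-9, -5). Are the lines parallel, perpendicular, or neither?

Slope of line 1: m1 = (9 - 7)/(11 - 7) = 2/4 = 1/2
Slope of line 2: m2 = (-5 - -3)/(-9 - -10) = -2/1 = -2
m1 * m2 = (1/2) * (-2) = -1 = -1, so the lines are perpendicular.

Perpendicular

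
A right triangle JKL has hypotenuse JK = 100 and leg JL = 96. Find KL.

By the Pythagorean theorem: KL^2 = JK^2 - JL^2
KL^2 = 100^2 - 96^2 = 10000 - 9216 = 784
KL = sqrt(784) = 28

28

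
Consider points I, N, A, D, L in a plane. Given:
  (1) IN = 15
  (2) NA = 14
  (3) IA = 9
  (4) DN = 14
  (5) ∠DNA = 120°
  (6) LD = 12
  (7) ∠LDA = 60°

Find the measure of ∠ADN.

Step 1: By the law of cosines on triangle DNA: DA² = 14² + 14² − 2·14·14·cos(120°) = 588, so DA = 14·√3.
Step 2: By the inverse law of cosines on triangle ADN: cos(∠ADN) = ((14·√3)² + 14² − 14²) / (2·14·√3·14) = 588/678.96 = 0.866, so ∠ADN = 30°.

Therefore, the measure of angle ∠ADN = 30°.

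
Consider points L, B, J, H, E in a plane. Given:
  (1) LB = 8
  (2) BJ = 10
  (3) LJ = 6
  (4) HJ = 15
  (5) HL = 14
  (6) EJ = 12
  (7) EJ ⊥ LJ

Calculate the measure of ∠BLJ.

Step 1: By the inverse law of cosines on triangle BLJ: cos(∠BLJ) = (8² + 6² − 10²) / (2·8·6) = 0/96 = 0, so ∠BLJ = 90°.

Therefore, the measure of angle ∠BLJ = 90°.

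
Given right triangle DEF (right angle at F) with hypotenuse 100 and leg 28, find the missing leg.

EF = sqrt(100^2 - 28^2) = sqrt(9216) = 96

96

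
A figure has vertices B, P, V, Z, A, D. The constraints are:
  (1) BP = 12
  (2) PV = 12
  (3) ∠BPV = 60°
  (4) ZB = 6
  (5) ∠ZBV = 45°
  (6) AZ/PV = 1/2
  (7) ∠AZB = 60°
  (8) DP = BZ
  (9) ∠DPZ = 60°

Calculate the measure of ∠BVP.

Step 1: By the law of cosines on triangle VPB: VB² = 12² + 12² − 2·12·12·cos(60°) = 144, so VB = 12.
Step 2: By the inverse law of cosines on triangle BVP: cos(∠BVP) = (12² + 12² − 12²) / (2·12·12) = 144/288 = 0.5, so ∠BVP = 60°.

Therefore, the measure of angle ∠BVP = 60°.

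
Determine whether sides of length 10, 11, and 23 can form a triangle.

The longest side is 23. The other two sides sum to 10 + 11 = 21.
Since 21 ≤ 23, the two shorter sides cannot reach around to close the triangle.

No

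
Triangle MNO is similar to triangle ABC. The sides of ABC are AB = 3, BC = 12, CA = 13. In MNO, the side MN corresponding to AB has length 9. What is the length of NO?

k = 9/3 = 3. NO = 3 * 12 = 36.

36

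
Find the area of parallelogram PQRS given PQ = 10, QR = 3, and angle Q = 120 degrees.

Area = 10 * 3 * sin(120°) = 30 * sqrt(3)/2 = 15*sqrt(3)

15*sqrt(3)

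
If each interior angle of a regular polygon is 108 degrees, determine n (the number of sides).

Each interior angle of a regular n-gon is (n - 2) * 180 / n.
Setting this equal to 108:
(n - 2) * 180 / n = 108
Each exterior angle = 180 - 108 = 72 degrees.
Since exterior angles sum to 360: n = 360 / 72 = 5.

5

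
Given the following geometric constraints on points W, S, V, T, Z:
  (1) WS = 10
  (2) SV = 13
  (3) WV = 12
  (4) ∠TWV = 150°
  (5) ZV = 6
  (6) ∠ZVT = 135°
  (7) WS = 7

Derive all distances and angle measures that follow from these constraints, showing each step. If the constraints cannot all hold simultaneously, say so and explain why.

These constraints are not satisfiable: (1) WS = 10 and (7) WS = 7 assign two different lengths to the same segment. No planar figure meets all of them, so nothing further can be derived.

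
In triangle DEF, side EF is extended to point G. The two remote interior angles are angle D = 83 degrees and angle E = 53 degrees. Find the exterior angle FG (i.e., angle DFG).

Exterior angle = 83 + 53 = 136 degrees (exterior angle theorem).

136 degrees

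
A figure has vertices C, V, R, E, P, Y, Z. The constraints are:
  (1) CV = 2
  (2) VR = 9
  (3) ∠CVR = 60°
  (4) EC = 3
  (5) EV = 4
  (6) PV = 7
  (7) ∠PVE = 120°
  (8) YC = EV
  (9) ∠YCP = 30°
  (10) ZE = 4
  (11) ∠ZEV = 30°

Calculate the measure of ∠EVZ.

Step 1: By the law of cosines on triangle VEZ: VZ² = 4² + 4² − 2·4·4·cos(30°) = 4.29, so VZ ≈ 2.07.
Step 2: By the inverse law of cosines on triangle EVZ: cos(∠EVZ) = (4² + 2.07² − 4²) / (2·4·2.07) = 4.29/16.56 = 0.2588, so ∠EVZ = 75°.

Therefore, the measure of angle ∠EVZ = 75°.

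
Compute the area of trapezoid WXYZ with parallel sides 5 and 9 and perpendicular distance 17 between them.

Area of a trapezoid = (base1 + base2) * height / 2
Area = (5 + 9) * 17 / 2
Area = 14 * 17 / 2
Area = 238 / 2
Area = 119

119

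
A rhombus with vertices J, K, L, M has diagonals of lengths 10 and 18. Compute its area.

Area of a rhombus = (d1 * d2) / 2
Area = (10 * 18) / 2
Area = 180 / 2
Area = 90

90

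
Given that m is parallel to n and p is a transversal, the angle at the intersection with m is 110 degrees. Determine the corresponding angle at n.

When a transversal crosses parallel lines, angles in the same position at each intersection are called corresponding angles.
These are always equal, so the answer is 110 degrees.

110 degrees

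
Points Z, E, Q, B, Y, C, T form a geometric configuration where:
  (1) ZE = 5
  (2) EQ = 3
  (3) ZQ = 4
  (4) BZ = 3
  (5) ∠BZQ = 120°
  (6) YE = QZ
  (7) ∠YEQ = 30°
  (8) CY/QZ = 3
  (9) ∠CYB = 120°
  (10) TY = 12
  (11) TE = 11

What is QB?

Step 1: By the law of cosines on triangle QZB: QB² = 4² + 3² − 2·4·3·cos(120°) = 37, so QB = √37.

Therefore, the length of QB = √37.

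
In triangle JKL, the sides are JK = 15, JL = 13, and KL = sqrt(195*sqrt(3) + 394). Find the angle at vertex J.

By the inverse law of cosines: cos(J) = (JK² + JL² - KL²) / (2 × JK × JL)
cos(J) = (15² + 13² - (sqrt(195*sqrt(3) + 394))²) / (2 × 15 × 13)
cos(J) = (225 + 169 - (195*sqrt(3) + 394)) / 390
cos(J) = -sqrt(3)/2
J = arccos(-sqrt(3)/2) = 150°

150°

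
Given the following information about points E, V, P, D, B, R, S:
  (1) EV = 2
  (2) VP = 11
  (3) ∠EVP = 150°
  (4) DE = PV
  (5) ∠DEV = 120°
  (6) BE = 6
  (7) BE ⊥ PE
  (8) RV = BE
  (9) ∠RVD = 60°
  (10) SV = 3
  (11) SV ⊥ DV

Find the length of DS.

From the given relations: DE = PV = 11.
Step 1: By the law of cosines on triangle DEV: DV² = 11² + 2² − 2·11·2·cos(120°) = 147, so DV = 7·√3.
Step 2: By the law of cosines on triangle DVS: DS² = (7·√3)² + 3² − 2·7·√3·3·cos(90°) = 156, so DS = 2·√39.

Therefore, the length of DS = 2·√39.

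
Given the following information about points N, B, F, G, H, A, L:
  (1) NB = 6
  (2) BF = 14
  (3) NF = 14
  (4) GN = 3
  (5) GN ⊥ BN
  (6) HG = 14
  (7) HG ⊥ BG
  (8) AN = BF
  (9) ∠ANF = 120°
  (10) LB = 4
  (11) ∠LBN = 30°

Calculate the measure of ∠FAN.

From the given relations: AN = BF = 14.
Step 1: By the law of cosines on triangle ANF: AF² = 14² + 14² − 2·14·14·cos(120°) = 588, so AF = 14·√3.
Step 2: By the inverse law of cosines on triangle FAN: cos(∠FAN) = ((14·√3)² + 14² − 14²) / (2·14·√3·14) = 588/678.96 = 0.866, so ∠FAN = 30°.

Therefore, the measure of angle ∠FAN = 30°.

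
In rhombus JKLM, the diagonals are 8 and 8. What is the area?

Area = (8 * 8) / 2 = 64 / 2 = 32

32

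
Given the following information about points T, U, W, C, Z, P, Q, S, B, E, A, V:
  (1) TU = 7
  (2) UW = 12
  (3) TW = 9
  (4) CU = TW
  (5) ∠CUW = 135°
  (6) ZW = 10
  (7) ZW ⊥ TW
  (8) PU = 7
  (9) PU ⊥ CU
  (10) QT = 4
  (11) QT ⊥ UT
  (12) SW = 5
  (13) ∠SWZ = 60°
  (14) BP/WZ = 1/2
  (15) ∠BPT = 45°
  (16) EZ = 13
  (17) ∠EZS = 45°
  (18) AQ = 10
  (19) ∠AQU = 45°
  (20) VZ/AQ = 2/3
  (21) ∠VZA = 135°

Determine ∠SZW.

Step 1: By the law of cosines on triangle ZWS: ZS² = 10² + 5² − 2·10·5·cos(60°) = 75, so ZS = 5·√3.
Step 2: By the inverse law of cosines on triangle SZW: cos(∠SZW) = ((5·√3)² + 10² − 5²) / (2·5·√3·10) = 150/173.21 = 0.866, so ∠SZW = 30°.

Therefore, the measure of angle ∠SZW = 30°.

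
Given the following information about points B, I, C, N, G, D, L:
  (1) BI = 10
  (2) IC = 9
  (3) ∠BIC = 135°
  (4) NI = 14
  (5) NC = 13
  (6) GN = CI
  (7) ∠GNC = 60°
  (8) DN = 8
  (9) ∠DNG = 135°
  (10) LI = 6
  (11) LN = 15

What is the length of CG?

From the given relations: GN = CI = 9.
Step 1: By the law of cosines on triangle CNG: CG² = 13² + 9² − 2·13·9·cos(60°) = 133, so CG = √133.

Therefore, the length of CG = √133.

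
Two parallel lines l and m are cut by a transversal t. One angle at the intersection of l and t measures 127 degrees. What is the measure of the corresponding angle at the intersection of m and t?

When a transversal crosses parallel lines, angles in the same position at each intersection are called corresponding angles.
These are always equal, so the answer is 127 degrees.

127 degrees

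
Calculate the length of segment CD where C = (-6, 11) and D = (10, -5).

The horizontal distance is |10 - -6| = 16 and the vertical distance is |-5 - 11| = 16.
By the Pythagorean theorem, d = sqrt(16^2 + 16^2) = sqrt(512) = 16*sqrt(2).

16*sqrt(2)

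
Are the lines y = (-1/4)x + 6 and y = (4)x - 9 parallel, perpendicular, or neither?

Slope of line 1: m1 = -1/4
Slope of line 2: m2 = 4
Two lines are perpendicular when the product of their slopes is -1 (negative reciprocals).
m1 * m2 = (-1/4) * (4) = -1, confirming perpendicularity.

Perpendicular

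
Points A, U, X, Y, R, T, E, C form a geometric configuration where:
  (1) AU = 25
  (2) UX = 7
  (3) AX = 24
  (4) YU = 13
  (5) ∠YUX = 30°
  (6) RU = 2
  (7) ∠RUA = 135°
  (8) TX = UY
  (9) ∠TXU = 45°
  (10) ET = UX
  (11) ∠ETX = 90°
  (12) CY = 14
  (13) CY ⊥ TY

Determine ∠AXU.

Step 1: By the inverse law of cosines on triangle AXU: cos(∠AXU) = (24² + 7² − 25²) / (2·24·7) = 0/336 = 0, so ∠AXU = 90°.

Therefore, the measure of angle ∠AXU = 90°.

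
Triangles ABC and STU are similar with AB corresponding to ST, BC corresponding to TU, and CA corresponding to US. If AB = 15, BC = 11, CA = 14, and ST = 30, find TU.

k = 30/15 = 2. TU = 2 * 11 = 22.

22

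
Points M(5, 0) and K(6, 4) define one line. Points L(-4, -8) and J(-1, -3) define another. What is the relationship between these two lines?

Slope of line 1: m1 = (4 - 0)/(6 - 5) = 4/1 = 4
Slope of line 2: m2 = (-3 - -8)/(-1 - -4) = 5/3 = 5/3
m1 != m2 (4 != 5/3), so not parallel.
m1 * m2 = (4) * (5/3) = 20/3 != -1, so not perpendicular.
The lines are neither parallel nor perpendicular.

Neither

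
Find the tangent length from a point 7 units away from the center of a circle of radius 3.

Let T be the point of tangency. Then OT ⊥ MT (radius ⊥ tangent).
In right triangle OTM: OM² = OT² + MT²
7² = 3² + MT²
MT² = 40, MT = 2*sqrt(10)

2*sqrt(10)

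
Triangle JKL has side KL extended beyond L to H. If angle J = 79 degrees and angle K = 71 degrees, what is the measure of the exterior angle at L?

Exterior angle = 79 + 71 = 150 degrees (exterior angle theorem).

150 degrees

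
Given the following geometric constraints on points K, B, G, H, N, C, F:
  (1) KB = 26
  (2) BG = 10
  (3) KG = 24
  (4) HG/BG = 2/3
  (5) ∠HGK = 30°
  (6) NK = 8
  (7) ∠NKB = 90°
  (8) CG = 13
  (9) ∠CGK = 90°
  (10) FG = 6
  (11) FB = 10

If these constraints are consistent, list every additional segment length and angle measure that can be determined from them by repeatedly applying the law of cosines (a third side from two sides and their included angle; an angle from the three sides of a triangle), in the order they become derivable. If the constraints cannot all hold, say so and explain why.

The constraints are consistent. Derivable facts, in order:
After 1 step:
- BN = 2·√185
- KC ≈ 27.29
- KH ≈ 18.53
- ∠BFG = 72.54°
- ∠BGF = 72.54°
- ∠BGK = 90°
- ∠BKG = 22.62°
- ∠FBG = 34.92°
- ∠GBK = 67.38°
After 2 steps:
- ∠BNK = 72.9°
- ∠CKG = 28.44°
- ∠GCK = 61.56°
- ∠GHK = 139.64°
- ∠GKH = 10.36°
- ∠KBN = 17.1°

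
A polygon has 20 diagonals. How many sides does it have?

Using d = n(n - 3)/2, we solve 20 = n(n - 3)/2.
So n(n - 3) = 40.
Testing n = 8: 8 * 5 = 40 = 40. Correct.
The polygon has 8 sides.

8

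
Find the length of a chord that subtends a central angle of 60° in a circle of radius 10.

Chord = 2(10) sin(30°) = 10

10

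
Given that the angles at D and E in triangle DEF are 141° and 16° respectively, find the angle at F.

Let angle F = x. Then 141 + 16 + x = 180.
x = 180 - 157 = 23 degrees.

23 degrees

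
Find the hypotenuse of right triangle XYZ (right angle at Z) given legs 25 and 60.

XY = sqrt(25^2 + 60^2) = sqrt(4225) = 65

65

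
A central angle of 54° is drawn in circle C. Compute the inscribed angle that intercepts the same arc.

By the inscribed angle theorem, the inscribed angle is half the central angle.
Inscribed angle = 54° / 2 = 27°

27°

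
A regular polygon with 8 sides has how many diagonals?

Total line segments between 8 vertices = C(8,2) = 28.
Subtract the 8 sides: 28 - 8 = 20 diagonals.

20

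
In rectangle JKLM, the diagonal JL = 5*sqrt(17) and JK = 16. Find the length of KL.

b = sqrt(d^2 - a^2) = sqrt(425 - 256) = sqrt(169) = 13

13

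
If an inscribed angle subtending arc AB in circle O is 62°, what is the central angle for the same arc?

The inscribed angle theorem states that a central angle is always twice any inscribed angle that subtends the same arc.
Since the inscribed angle is 62°, the central angle = 2 × 62° = 124°.

124°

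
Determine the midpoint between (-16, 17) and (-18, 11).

The midpoint is the average of the coordinates:
x: (-16 + -18)/2 = -17
y: (17 + 11)/2 = 14
Midpoint = (-17, 14)

(-17, 14)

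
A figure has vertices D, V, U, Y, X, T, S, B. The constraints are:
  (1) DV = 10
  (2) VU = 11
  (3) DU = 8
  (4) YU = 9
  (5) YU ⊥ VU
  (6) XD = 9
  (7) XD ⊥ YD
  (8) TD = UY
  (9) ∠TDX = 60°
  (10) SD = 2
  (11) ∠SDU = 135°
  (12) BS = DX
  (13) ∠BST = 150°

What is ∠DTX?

From the given relations: TD = UY = 9.
Step 1: By the law of cosines on triangle TDX: TX² = 9² + 9² − 2·9·9·cos(60°) = 81, so TX = 9.
Step 2: By the inverse law of cosines on triangle DTX: cos(∠DTX) = (9² + 9² − 9²) / (2·9·9) = 81/162 = 0.5, so ∠DTX = 60°.

Therefore, the measure of angle ∠DTX = 60°.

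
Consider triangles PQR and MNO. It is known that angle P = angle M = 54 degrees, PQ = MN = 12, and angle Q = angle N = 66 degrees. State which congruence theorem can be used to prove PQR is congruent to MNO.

Consider the given information: angle P = angle M = 54 degrees, PQ = MN = 12, and angle Q = angle N = 66 degrees
This is not SAS or AAS: SAS requires two sides and the included angle between them. AAS requires two angles and a non-included side.
The correct criterion is ASA. Two pairs of corresponding angles and the included side are equal (Angle-Side-Angle).

ASA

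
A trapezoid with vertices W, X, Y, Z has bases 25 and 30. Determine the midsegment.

The midsegment (median) of a trapezoid connects the midpoints of the non-parallel sides.
Its length is the average of the two bases: (25 + 30) / 2 = 55/2.

55/2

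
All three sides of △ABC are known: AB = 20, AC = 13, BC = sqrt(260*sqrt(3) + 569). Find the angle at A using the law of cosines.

When all three sides of a triangle are known, the law of cosines can be rearranged to find any angle.
cos(C) = (a² + b² - c²) / (2ab) gives cos(A) = -sqrt(3)/2.
Taking the inverse cosine: A = 150°.

150°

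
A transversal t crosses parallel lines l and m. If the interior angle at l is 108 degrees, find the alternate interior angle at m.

Alternate interior angles lie on opposite sides of the transversal, between the parallel lines.
By the alternate interior angle theorem, they are equal: 108 degrees.

108 degrees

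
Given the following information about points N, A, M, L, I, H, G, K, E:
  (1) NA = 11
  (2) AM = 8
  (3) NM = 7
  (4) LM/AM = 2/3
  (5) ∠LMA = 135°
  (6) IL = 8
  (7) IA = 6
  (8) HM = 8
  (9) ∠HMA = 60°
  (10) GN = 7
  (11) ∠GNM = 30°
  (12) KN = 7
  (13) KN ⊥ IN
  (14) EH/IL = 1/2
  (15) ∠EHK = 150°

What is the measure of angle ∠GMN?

Step 1: By the law of cosines on triangle MNG: MG² = 7² + 7² − 2·7·7·cos(30°) = 13.13, so MG ≈ 3.62.
Step 2: By the inverse law of cosines on triangle GMN: cos(∠GMN) = (3.62² + 7² − 7²) / (2·3.62·7) = 13.13/50.73 = 0.2588, so ∠GMN = 75°.

Therefore, the measure of angle ∠GMN = 75°.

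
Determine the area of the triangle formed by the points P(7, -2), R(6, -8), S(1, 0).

The Shoelace formula computes the area from vertex coordinates by summing cross products.
For vertices (7,-2), (6,-8), (1,0):
Signed sum = 7*-8 - 6*-2 + 6*0 - 1*-8 + 1*-2 - 7*0
= -44 + 8 + -2 = -38
Area = (1/2)|-38| = 19.

19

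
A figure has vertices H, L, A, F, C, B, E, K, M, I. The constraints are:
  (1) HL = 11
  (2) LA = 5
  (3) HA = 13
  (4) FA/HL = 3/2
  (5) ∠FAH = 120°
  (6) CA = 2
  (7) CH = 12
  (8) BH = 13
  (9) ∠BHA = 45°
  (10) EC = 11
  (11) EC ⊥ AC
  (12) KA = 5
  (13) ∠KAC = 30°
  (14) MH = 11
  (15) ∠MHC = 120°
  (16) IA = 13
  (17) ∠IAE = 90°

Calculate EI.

Step 1: By the law of cosines on triangle ECA: EA² = 11² + 2² − 2·11·2·cos(90°) = 125, so EA = 5·√5.
Step 2: By the law of cosines on triangle EAI: EI² = (5·√5)² + 13² − 2·5·√5·13·cos(90°) = 294, so EI = 7·√6.

Therefore, the length of EI = 7·√6.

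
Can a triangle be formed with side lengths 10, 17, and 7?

No.
The triangle inequality is violated: 10 + 7 = 17 ≤ 17.
These lengths cannot form a triangle.

No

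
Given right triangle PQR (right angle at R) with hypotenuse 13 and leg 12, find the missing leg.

By the Pythagorean theorem: QR^2 = PQ^2 - PR^2
QR^2 = 13^2 - 12^2 = 169 - 144 = 25
QR = sqrt(25) = 5

5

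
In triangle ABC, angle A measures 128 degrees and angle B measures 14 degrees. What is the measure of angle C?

The interior angles sum to 180°: angle C = 180 - 128 - 14 = 38°.
The triangle is obtuse (angles 128°, 14°, 38°).

38 degrees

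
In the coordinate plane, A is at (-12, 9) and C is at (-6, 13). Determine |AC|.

d = sqrt((-6 - -12)^2 + (13 - 9)^2)
d = sqrt(6^2 + 4^2)
d = sqrt(36 + 16)
d = sqrt(52) = 2*sqrt(13)

2*sqrt(13)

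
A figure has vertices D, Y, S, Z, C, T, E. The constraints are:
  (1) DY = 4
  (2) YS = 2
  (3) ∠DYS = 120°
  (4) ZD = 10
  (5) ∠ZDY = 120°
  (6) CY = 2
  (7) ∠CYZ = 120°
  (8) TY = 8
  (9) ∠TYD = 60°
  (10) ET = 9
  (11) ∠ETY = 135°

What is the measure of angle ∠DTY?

Step 1: By the law of cosines on triangle TYD: TD² = 8² + 4² − 2·8·4·cos(60°) = 48, so TD = 4·√3.
Step 2: By the inverse law of cosines on triangle DTY: cos(∠DTY) = ((4·√3)² + 8² − 4²) / (2·4·√3·8) = 96/110.85 = 0.866, so ∠DTY = 30°.

Therefore, the measure of angle ∠DTY = 30°.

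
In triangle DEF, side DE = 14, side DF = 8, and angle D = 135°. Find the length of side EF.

By the law of cosines: EF^2 = DE^2 + DF^2 - 2*DE*DF*cos(D)
EF^2 = 14^2 + 8^2 - 2*14*8*cos(135°)
EF^2 = 196 + 64 - 224*(-sqrt(2)/2)
EF^2 = 112*sqrt(2) + 260
EF = 2*sqrt(28*sqrt(2) + 65)

2*sqrt(28*sqrt(2) + 65)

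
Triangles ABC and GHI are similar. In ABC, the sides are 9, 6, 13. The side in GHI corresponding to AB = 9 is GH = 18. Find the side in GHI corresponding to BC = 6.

Since the triangles are similar, the ratio of corresponding sides is constant.
Scale factor k = GH / AB = 18 / 9 = 2
HI = k * BC = 2 * 6 = 12

12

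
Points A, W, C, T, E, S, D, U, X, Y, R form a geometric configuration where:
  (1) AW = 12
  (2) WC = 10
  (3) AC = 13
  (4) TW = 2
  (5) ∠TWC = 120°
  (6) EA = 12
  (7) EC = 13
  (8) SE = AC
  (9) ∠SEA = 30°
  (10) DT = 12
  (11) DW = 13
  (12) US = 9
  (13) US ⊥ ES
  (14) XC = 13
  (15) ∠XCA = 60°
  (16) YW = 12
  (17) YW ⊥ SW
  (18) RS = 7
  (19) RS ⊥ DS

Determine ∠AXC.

Step 1: By the law of cosines on triangle XCA: XA² = 13² + 13² − 2·13·13·cos(60°) = 169, so XA = 13.
Step 2: By the inverse law of cosines on triangle AXC: cos(∠AXC) = (13² + 13² − 13²) / (2·13·13) = 169/338 = 0.5, so ∠AXC = 60°.

Therefore, the measure of angle ∠AXC = 60°.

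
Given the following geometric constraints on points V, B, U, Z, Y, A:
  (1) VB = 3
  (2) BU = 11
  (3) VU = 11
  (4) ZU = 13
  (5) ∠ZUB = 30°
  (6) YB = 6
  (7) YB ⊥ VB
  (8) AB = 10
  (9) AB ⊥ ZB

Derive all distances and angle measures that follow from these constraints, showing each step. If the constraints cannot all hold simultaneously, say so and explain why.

The constraints are consistent.

Step 1: From VB = 3, BY = 6, and ∠VBY = 90°, by the law of cosines:
  VY² = VB² + BY² - 2·VB·BY·cos(90°) = 9 + 36 - 0 = 45
  VY = 3·√5

Step 2: From BU = 11, UZ = 13, and ∠BUZ = 30°, by the law of cosines:
  BZ² = BU² + UZ² - 2·BU·UZ·cos(30°) = 121 + 169 - 247.7 = 42.32
  BZ ≈ 6.51

Step 3: From VB = 3, VU = 11, BU = 11, by the inverse law of cosines:
  cos(∠BVU) = (VB² + VU² - BU²) / (2·VB·VU)
  ∠BVU = 82.16°

Step 4: From BU = 11, BV = 3, UV = 11, by the inverse law of cosines:
  cos(∠UBV) = (BU² + BV² - UV²) / (2·BU·BV)
  ∠UBV = 82.16°

Step 5: From UB = 11, UV = 11, BV = 3, by the inverse law of cosines:
  cos(∠BUV) = (UB² + UV² - BV²) / (2·UB·UV)
  ∠BUV = 15.67°

Step 6: From ZB = 6.51, BA = 10, and ∠ZBA = 90°, by the law of cosines:
  ZA² = ZB² + BA² - 2·ZB·BA·cos(90°) = 42.32 + 100 - 0 = 142.3
  ZA ≈ 11.93

Step 7: From VB = 3, VY = 3·√5, BY = 6, by the inverse law of cosines:
  cos(∠BVY) = (VB² + VY² - BY²) / (2·VB·VY)
  ∠BVY = 63.43°

Step 8: From BU = 11, BZ = 6.51, UZ = 13, by the inverse law of cosines:
  cos(∠UBZ) = (BU² + BZ² - UZ²) / (2·BU·BZ)
  ∠UBZ = 92.28°

Step 9: From ZB = 6.51, ZU = 13, BU = 11, by the inverse law of cosines:
  cos(∠BZU) = (ZB² + ZU² - BU²) / (2·ZB·ZU)
  ∠BZU = 57.72°

Step 10: From YB = 6, YV = 3·√5, BV = 3, by the inverse law of cosines:
  cos(∠BYV) = (YB² + YV² - BV²) / (2·YB·YV)
  ∠BYV = 26.57°

Step 11: From ZA = 11.93, ZB = 6.51, AB = 10, by the inverse law of cosines:
  cos(∠AZB) = (ZA² + ZB² - AB²) / (2·ZA·ZB)
  ∠AZB = 56.96°

Step 12: From AB = 10, AZ = 11.93, BZ = 6.51, by the inverse law of cosines:
  cos(∠BAZ) = (AB² + AZ² - BZ²) / (2·AB·AZ)
  ∠BAZ = 33.04°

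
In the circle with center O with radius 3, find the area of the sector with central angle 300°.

The full circle has area πr² = π(3)² = 9*pi.
The sector covers 300° out of 360°, a fraction of 5/6.
Sector area = 9*pi × 5/6 = 15*pi/2.

15*pi/2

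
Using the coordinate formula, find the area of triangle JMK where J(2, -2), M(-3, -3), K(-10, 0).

Using the Shoelace formula for a triangle:
Area = (1/2)|x0(y1 - y2) + x1(y2 - y0) + x2(y0 - y1)|
Area = (1/2)|2(-3 - 0) + -3(0 - -2) + -10(-2 - -3)|
Area = (1/2)|-6 + -6 + -10|
Area = (1/2)|-22|
Area = (1/2)(22)
Area = 11

11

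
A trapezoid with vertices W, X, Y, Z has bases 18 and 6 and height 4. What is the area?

A trapezoid's area equals the midsegment times the height.
The midsegment is (18 + 6) / 2 = 12.
Area = 12 * 4 = 48.

48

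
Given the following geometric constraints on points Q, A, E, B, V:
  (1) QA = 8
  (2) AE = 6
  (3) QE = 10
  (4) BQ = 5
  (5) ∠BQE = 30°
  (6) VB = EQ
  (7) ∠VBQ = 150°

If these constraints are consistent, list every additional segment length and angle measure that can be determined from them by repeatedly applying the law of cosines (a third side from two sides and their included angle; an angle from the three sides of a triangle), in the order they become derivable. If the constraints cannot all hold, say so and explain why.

The constraints are consistent. Derivable facts, in order:
After 1 step:
- EB ≈ 6.2
- QV ≈ 14.55
- ∠AEQ = 53.13°
- ∠AQE = 36.87°
- ∠EAQ = 90°
After 2 steps:
- ∠BEQ = 23.79°
- ∠BQV = 20.1°
- ∠BVQ = 9.9°
- ∠EBQ = 126.21°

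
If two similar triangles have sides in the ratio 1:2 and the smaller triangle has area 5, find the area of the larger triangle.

Area ratio = (1/2)^2 = 1/4. Area of the larger triangle = 5 * 4/1 = 20.

20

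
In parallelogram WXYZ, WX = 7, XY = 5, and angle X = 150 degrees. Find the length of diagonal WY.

Law of cosines: d^2 = 7^2 + 5^2 - 2(7)(5)cos(150°) = 35*sqrt(3) + 74, so d = sqrt(35*sqrt(3) + 74).

sqrt(35*sqrt(3) + 74)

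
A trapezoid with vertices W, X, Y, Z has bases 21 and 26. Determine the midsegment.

midsegment = (21 + 26) / 2 = 47 / 2 = 47/2

47/2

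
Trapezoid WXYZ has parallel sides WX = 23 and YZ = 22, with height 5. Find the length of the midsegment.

The midsegment (median) of a trapezoid connects the midpoints of the non-parallel sides.
Its length is the average of the two bases: (23 + 22) / 2 = 45/2.

45/2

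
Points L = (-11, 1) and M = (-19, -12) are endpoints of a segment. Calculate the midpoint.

The midpoint is the point halfway along the segment.
Move half the horizontal distance: -11 + (-19 - -11)/2 = -11 + -8/2 = -15
Move half the vertical distance: 1 + (-12 - 1)/2 = 1 + -13/2 = -11/2
Midpoint = (-15, -11/2)

(-15, -11/2)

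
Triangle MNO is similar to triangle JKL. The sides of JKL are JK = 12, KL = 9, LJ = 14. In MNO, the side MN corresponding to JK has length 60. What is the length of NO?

Since the triangles are similar, the ratio of corresponding sides is constant.
Scale factor k = MN / JK = 60 / 12 = 5
NO = k * KL = 5 * 9 = 45

45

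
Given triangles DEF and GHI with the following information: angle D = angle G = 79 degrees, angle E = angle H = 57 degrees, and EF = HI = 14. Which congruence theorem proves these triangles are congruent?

The given information matches AAS: Two pairs of corresponding angles and a non-included side are equal (Angle-Angle-Side).

AAS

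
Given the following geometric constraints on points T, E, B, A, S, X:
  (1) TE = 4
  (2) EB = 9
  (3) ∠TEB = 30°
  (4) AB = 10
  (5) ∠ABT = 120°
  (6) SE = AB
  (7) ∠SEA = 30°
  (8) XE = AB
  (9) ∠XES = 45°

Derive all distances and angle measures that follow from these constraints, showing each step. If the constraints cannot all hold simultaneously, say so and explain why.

The constraints are consistent.

From the given relations:
  SE = AB = 10
  XE = AB = 10

Step 1: From TE = 4, EB = 9, and ∠TEB = 30°, by the law of cosines:
  TB² = TE² + EB² - 2·TE·EB·cos(30°) = 16 + 81 - 62.35 = 34.65
  TB ≈ 5.89

Step 2: From SE = 10, EX = 10, and ∠SEX = 45°, by the law of cosines:
  SX² = SE² + EX² - 2·SE·EX·cos(45°) = 100 + 100 - 141.4 = 58.58
  SX ≈ 7.65

Step 3: From TB = 5.89, BA = 10, and ∠TBA = 120°, by the law of cosines:
  TA² = TB² + BA² - 2·TB·BA·cos(120°) = 34.65 + 100 + 58.86 = 193.5
  TA ≈ 13.91

Step 4: From TB = 5.89, TE = 4, BE = 9, by the inverse law of cosines:
  cos(∠BTE) = (TB² + TE² - BE²) / (2·TB·TE)
  ∠BTE = 130.14°

Step 5: From BE = 9, BT = 5.89, ET = 4, by the inverse law of cosines:
  cos(∠EBT) = (BE² + BT² - ET²) / (2·BE·BT)
  ∠EBT = 19.86°

Step 6: From SE = 10, SX = 7.65, EX = 10, by the inverse law of cosines:
  cos(∠ESX) = (SE² + SX² - EX²) / (2·SE·SX)
  ∠ESX = 67.5°

Step 7: From XE = 10, XS = 7.65, ES = 10, by the inverse law of cosines:
  cos(∠EXS) = (XE² + XS² - ES²) / (2·XE·XS)
  ∠EXS = 67.5°

Step 8: From TA = 13.91, TB = 5.89, AB = 10, by the inverse law of cosines:
  cos(∠ATB) = (TA² + TB² - AB²) / (2·TA·TB)
  ∠ATB = 38.5°

Step 9: From AB = 10, AT = 13.91, BT = 5.89, by the inverse law of cosines:
  cos(∠BAT) = (AB² + AT² - BT²) / (2·AB·AT)
  ∠BAT = 21.5°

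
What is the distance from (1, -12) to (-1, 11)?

The horizontal distance is |-1 - 1| = 2 and the vertical distance is |11 - -12| = 23.
By the Pythagorean theorem, d = sqrt(2^2 + 23^2) = sqrt(533).

sqrt(533)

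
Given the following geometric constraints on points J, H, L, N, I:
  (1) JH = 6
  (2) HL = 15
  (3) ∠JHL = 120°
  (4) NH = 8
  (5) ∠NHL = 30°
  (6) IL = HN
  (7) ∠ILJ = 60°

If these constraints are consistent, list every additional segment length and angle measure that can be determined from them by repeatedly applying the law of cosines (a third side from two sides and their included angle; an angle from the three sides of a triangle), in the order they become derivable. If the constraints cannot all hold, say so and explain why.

The constraints are consistent. Derivable facts, in order:
After 1 step:
- JL = 3·√39
- LN ≈ 9.01
After 2 steps:
- JI ≈ 16.28
- ∠HJL = 43.9°
- ∠HLJ = 16.1°
- ∠HLN = 26.36°
- ∠HNL = 123.64°
After 3 steps:
- ∠IJL = 25.18°
- ∠JIL = 94.82°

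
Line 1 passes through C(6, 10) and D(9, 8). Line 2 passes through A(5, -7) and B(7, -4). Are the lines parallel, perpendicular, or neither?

Slope of line 1: m1 = (8 - 10)/(9 - 6) = -2/3 = -2/3
Slope of line 2: m2 = (-4 - -7)/(7 - 5) = 3/2 = 3/2
m1 * m2 = (-2/3) * (3/2) = -1 = -1, so the lines are perpendicular.

Perpendicular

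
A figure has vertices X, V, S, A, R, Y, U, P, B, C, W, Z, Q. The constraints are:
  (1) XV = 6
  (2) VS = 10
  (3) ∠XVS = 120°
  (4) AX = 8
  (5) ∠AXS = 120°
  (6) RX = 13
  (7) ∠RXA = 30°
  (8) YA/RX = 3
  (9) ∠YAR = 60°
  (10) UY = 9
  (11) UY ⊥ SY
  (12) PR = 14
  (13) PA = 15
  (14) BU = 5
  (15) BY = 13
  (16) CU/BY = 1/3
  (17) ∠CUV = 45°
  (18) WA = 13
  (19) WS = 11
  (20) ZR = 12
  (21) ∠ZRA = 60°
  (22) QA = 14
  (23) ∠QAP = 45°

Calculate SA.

Step 1: By the law of cosines on triangle SVX: SX² = 10² + 6² − 2·10·6·cos(120°) = 196, so SX = 14.
Step 2: By the law of cosines on triangle SXA: SA² = 14² + 8² − 2·14·8·cos(120°) = 372, so SA = 2·√93.

Therefore, the length of SA = 2·√93.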